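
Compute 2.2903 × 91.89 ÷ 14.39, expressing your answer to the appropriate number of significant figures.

2.2903 × 91.89 ÷ 14.39 = 14.6251332175…
Multiplication/division keeps the fewest significant figures: 2.2903 → 5 s.f., 91.89 → 4 s.f., 14.39 → 4 s.f.; limit is 4.
Rounded to 4 significant figures: 14.63.

14.63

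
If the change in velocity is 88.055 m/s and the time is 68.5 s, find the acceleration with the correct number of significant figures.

1.29 m/s²

acceleration = 88.055 m/s ÷ 68.5 s = 1.28547445255… m/s².
88.055 has 5 significant figures; 68.5 has 3.
Division/multiplication keeps the fewest: 3 significant figures.
Rounded: 1.29 m/s².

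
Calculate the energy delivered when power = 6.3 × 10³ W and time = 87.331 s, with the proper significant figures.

5.5 × 10⁵ J

energy delivered = 6.3 × 10³ W × 87.331 s = 550185.3 J.
6.3 × 10³ has 2 significant figures; 87.331 has 5.
Division/multiplication keeps the fewest: 2 significant figures.
Rounded: 5.5 × 10⁵ J.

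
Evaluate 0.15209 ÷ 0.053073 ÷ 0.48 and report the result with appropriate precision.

0.15209 ÷ 0.053073 ÷ 0.48 = 5.97015745608…
Multiplication/division keeps the fewest significant figures: 0.15209 → 5 s.f., 0.053073 → 5 s.f., 0.48 → 2 s.f.; limit is 2.
Rounded to 2 significant figures: 6.0.

6.0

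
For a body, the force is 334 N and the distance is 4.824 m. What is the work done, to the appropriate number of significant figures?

1.61 × 10^3 J

work done = 334 N × 4.824 m = 1611.216 J.
334 has 3 significant figures; 4.824 has 4.
Division/multiplication keeps the fewest: 3 significant figures.
Rounded: 1.61 × 10^3 J.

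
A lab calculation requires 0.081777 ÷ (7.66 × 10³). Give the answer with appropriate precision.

1.07 × 10⁻⁵

0.081777 ÷ (7.66 × 10³) = 0.000010675848564…
Multiplication/division keeps the fewest significant figures: 0.081777 → 5 s.f., 7.66 × 10³ → 3 s.f.; limit is 3.
Rounded to 3 significant figures: 1.07 × 10⁻⁵.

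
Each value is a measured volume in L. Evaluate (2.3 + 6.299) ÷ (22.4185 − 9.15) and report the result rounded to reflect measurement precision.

2.3 + 6.299 = 8.599, limited to 1 d.p. → 2 s.f.; 22.4185 − 9.15 = 13.2685, limited to 2 d.p. → 4 s.f.
Carrying full precision, 8.599 ÷ 13.2685 = 0.648076270867…; keep min(2, 4) = 2 s.f.
Rounded to 2 significant figures: 0.65.

0.65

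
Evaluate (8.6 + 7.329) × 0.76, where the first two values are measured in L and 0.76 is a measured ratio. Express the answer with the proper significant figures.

8.6 L + 7.329 L = 15.929 L; the sum is limited to 1 decimal place (3 s.f.).
Carrying full precision, 15.929 × 0.76 = 12.10604 L; 0.76 has 2 s.f., so the result keeps min(3, 2) = 2 s.f.
Rounded to 2 significant figures: 12 L.

12 L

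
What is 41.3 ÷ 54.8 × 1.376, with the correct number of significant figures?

1.04

41.3 ÷ 54.8 × 1.376 = 1.03702189781…
Multiplication/division keeps the fewest significant figures: 41.3 → 3 s.f., 54.8 → 3 s.f., 1.376 → 4 s.f.; limit is 3.
Rounded to 3 significant figures: 1.04.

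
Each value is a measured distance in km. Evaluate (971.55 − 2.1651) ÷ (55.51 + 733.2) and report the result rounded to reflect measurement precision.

1.229

971.55 − 2.1651 = 969.3849, limited to 2 d.p. → 5 s.f.; 55.51 + 733.2 = 788.71, limited to 1 d.p. → 4 s.f.
Carrying full precision, 969.3849 ÷ 788.71 = 1.22907646664…; keep min(5, 4) = 4 s.f.
Rounded to 4 significant figures: 1.229.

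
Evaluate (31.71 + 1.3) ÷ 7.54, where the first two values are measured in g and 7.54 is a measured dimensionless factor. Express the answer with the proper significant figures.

31.71 g + 1.3 g = 33.01 g; the sum is limited to 1 decimal place (3 s.f.).
Carrying full precision, 33.01 ÷ 7.54 = 4.37798408488… g; 7.54 has 3 s.f., so the result keeps min(3, 3) = 3 s.f.
Rounded to 3 significant figures: 4.38 g.

4.38 g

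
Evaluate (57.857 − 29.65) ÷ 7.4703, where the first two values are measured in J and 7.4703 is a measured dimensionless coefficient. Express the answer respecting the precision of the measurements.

3.776 J

57.857 J − 29.65 J = 28.207 J; the difference is limited to 2 decimal places (4 s.f.).
Carrying full precision, 28.207 ÷ 7.4703 = 3.77588584126… J; 7.4703 has 5 s.f., so the result keeps min(4, 5) = 4 s.f.
Rounded to 4 significant figures: 3.776 J.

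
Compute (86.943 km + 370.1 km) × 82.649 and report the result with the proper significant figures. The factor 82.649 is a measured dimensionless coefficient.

3.777 × 10^4 km

86.943 km + 370.1 km = 457.043 km; the sum is limited to 1 decimal place (4 s.f.).
Carrying full precision, 457.043 × 82.649 = 37774.146907 km; 82.649 has 5 s.f., so the result keeps min(4, 5) = 4 s.f.
Rounded to 4 significant figures: 3.777 × 10^4 km.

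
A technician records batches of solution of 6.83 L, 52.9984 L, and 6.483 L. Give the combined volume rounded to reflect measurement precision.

66.31 L

6.83 L + 52.9984 L + 6.483 L = 66.3114 L.
Addition/subtraction keeps the fewest decimal places: 6.83 → 2 decimal places, 52.9984 → 4 decimal places, 6.483 → 3 decimal places; limit is 2.
Rounded to 2 decimal places: 66.31 L.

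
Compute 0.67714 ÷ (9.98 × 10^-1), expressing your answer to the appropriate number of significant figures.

0.678

0.67714 ÷ (9.98 × 10^-1) = 0.678496993988…
Multiplication/division keeps the fewest significant figures: 0.67714 → 5 s.f., 9.98 × 10^-1 → 3 s.f.; limit is 3.
Rounded to 3 significant figures: 0.678.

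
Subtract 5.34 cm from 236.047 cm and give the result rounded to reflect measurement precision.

230.71 cm

236.047 cm − 5.34 cm = 230.707 cm.
Addition/subtraction keeps the fewest decimal places: 236.047 → 3 decimal places, 5.34 → 2 decimal places; limit is 2.
Rounded to 2 decimal places: 230.71 cm.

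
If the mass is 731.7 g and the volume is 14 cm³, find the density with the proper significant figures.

density = 731.7 g ÷ 14 cm³ = 52.2642857143… g/cm³.
731.7 has 4 significant figures; 14 has 2.
Division/multiplication keeps the fewest: 2 significant figures.
Rounded: 52 g/cm³.

52 g/cm³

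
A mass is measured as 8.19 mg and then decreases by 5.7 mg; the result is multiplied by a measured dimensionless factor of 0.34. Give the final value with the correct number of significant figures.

0.85 mg

8.19 mg − 5.7 mg = 2.49 mg; the difference is limited to 1 decimal place (2 s.f.).
Carrying full precision, 2.49 × 0.34 = 0.8466 mg; 0.34 has 2 s.f., so the result keeps min(2, 2) = 2 s.f.
Rounded to 2 significant figures: 0.85 mg.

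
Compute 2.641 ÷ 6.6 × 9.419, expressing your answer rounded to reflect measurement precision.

2.641 ÷ 6.6 × 9.419 = 3.76902712121…
Multiplication/division keeps the fewest significant figures: 2.641 → 4 s.f., 6.6 → 2 s.f., 9.419 → 4 s.f.; limit is 2.
Rounded to 2 significant figures: 3.8.

3.8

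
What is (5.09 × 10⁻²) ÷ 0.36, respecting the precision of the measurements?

0.14

(5.09 × 10⁻²) ÷ 0.36 = 0.141388888889…
Multiplication/division keeps the fewest significant figures: 5.09 × 10⁻² → 3 s.f., 0.36 → 2 s.f.; limit is 2.
Rounded to 2 significant figures: 0.14.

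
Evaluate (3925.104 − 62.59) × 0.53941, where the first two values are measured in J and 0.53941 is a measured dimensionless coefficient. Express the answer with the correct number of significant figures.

3925.104 J − 62.59 J = 3862.514 J; the difference is limited to 2 decimal places (6 s.f.).
Carrying full precision, 3862.514 × 0.53941 = 2083.47867674 J; 0.53941 has 5 s.f., so the result keeps min(6, 5) = 5 s.f.
Rounded to 5 significant figures: 2.0835 × 10³ J.

2.0835 × 10³ J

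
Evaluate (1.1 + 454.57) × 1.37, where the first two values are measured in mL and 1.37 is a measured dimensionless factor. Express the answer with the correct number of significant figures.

1.1 mL + 454.57 mL = 455.67 mL; the sum is limited to 1 decimal place (4 s.f.).
Carrying full precision, 455.67 × 1.37 = 624.2679 mL; 1.37 has 3 s.f., so the result keeps min(4, 3) = 3 s.f.
Rounded to 3 significant figures: 624 mL.

624 mL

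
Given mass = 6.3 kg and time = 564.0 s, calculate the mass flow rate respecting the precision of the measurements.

0.011 kg/s

mass flow rate = 6.3 kg ÷ 564.0 s = 0.011170212766… kg/s.
6.3 has 2 significant figures; 564.0 has 4.
Division/multiplication keeps the fewest: 2 significant figures.
Rounded: 0.011 kg/s.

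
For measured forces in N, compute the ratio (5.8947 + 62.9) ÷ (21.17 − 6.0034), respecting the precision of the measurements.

4.54

5.8947 + 62.9 = 68.7947, limited to 1 d.p. → 3 s.f.; 21.17 − 6.0034 = 15.1666, limited to 2 d.p. → 4 s.f.
Carrying full precision, 68.7947 ÷ 15.1666 = 4.53593422389…; keep min(3, 4) = 3 s.f.
Rounded to 3 significant figures: 4.54.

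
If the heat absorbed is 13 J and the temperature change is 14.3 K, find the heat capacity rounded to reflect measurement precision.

9.1 × 10^-1 J/K

heat capacity = 13 J ÷ 14.3 K = 0.909090909091… J/K.
13 has 2 significant figures; 14.3 has 3.
Division/multiplication keeps the fewest: 2 significant figures.
Rounded: 9.1 × 10^-1 J/K.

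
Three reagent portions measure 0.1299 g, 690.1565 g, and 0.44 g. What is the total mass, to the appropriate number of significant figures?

6.9073 × 10^2 g

0.1299 g + 690.1565 g + 0.44 g = 690.7264 g.
Addition/subtraction keeps the fewest decimal places: 0.1299 → 4 decimal places, 690.1565 → 4 decimal places, 0.44 → 2 decimal places; limit is 2.
Rounded to 2 decimal places: 6.9073 × 10^2 g.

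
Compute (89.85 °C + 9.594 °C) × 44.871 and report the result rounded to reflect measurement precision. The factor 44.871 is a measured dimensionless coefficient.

89.85 °C + 9.594 °C = 99.444 °C; the sum is limited to 2 decimal places (4 s.f.).
Carrying full precision, 99.444 × 44.871 = 4462.151724 °C; 44.871 has 5 s.f., so the result keeps min(4, 5) = 4 s.f.
Rounded to 4 significant figures: 4462 °C.

4462 °C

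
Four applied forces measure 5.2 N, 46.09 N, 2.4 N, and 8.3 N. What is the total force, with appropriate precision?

5.2 N + 46.09 N + 2.4 N + 8.3 N = 61.99 N.
Addition/subtraction keeps the fewest decimal places: 5.2 → 1 decimal place, 46.09 → 2 decimal places, 2.4 → 1 decimal place, 8.3 → 1 decimal place; limit is 1.
Rounded to 1 decimal place: 62.0 N.

62.0 N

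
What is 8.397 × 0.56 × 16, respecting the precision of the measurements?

75

8.397 × 0.56 × 16 = 75.23712
Multiplication/division keeps the fewest significant figures: 8.397 → 4 s.f., 0.56 → 2 s.f., 16 → 2 s.f.; limit is 2.
Rounded to 2 significant figures: 75.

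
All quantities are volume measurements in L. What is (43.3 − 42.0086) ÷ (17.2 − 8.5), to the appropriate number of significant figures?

0.15

43.3 − 42.0086 = 1.2914, limited to 1 d.p. → 2 s.f.; 17.2 − 8.5 = 8.7, limited to 1 d.p. → 2 s.f.
Carrying full precision, 1.2914 ÷ 8.7 = 0.148436781609…; keep min(2, 2) = 2 s.f.
Rounded to 2 significant figures: 0.15.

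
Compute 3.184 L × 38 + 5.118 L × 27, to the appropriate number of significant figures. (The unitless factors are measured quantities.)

3.184 × 38 = 120.992 → 1.2 × 10^2 L (2 s.f., last digit at the 10^1 place).
5.118 × 27 = 138.186 → 1.4 × 10^2 L (2 s.f., last digit at the 10^1 place).
Sum: 259.178 L; keep the coarser place, 10^1.
Result: 2.6 × 10^2 L.

2.6 × 10^2 L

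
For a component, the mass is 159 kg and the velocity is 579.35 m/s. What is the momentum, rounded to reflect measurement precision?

momentum = 159 kg × 579.35 m/s = 92116.65 kg·m/s.
159 has 3 significant figures; 579.35 has 5.
Division/multiplication keeps the fewest: 3 significant figures.
Rounded: 9.21 × 10⁴ kg·m/s.

9.21 × 10⁴ kg·m/s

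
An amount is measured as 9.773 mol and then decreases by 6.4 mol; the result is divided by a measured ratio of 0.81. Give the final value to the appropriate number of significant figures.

9.773 mol − 6.4 mol = 3.373 mol; the difference is limited to 1 decimal place (2 s.f.).
Carrying full precision, 3.373 ÷ 0.81 = 4.16419753086… mol; 0.81 has 2 s.f., so the result keeps min(2, 2) = 2 s.f.
Rounded to 2 significant figures: 4.2 mol.

4.2 mol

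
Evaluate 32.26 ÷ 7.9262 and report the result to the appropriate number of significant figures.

32.26 ÷ 7.9262 = 4.07004617597…
Multiplication/division keeps the fewest significant figures: 32.26 → 4 s.f., 7.9262 → 5 s.f.; limit is 4.
Rounded to 4 significant figures: 4.070.

4.070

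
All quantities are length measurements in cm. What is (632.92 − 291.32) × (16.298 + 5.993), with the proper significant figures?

7.6146 × 10³ cm²

632.92 − 291.32 = 341.60, limited to 2 d.p. → 5 s.f.; 16.298 + 5.993 = 22.291, limited to 3 d.p. → 5 s.f.
Carrying full precision, 341.60 × 22.291 = 7614.6056; keep min(5, 5) = 5 s.f.
Rounded to 5 significant figures: 7.6146 × 10³ cm².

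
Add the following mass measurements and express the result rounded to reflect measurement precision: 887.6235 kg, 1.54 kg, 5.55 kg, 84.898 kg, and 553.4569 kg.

887.6235 kg + 1.54 kg + 5.55 kg + 84.898 kg + 553.4569 kg = 1533.0684 kg.
Addition/subtraction keeps the fewest decimal places: 887.6235 → 4 decimal places, 1.54 → 2 decimal places, 5.55 → 2 decimal places, 84.898 → 3 decimal places, 553.4569 → 4 decimal places; limit is 2.
Rounded to 2 decimal places: 1533.07 kg.

1533.07 kg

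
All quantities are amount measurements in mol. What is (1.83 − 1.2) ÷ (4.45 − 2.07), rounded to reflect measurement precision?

1.83 − 1.2 = 0.63, limited to 1 d.p. → 1 s.f.; 4.45 − 2.07 = 2.38, limited to 2 d.p. → 3 s.f.
Carrying full precision, 0.63 ÷ 2.38 = 0.264705882353…; keep min(1, 3) = 1 s.f.
Rounded to 1 significant figure: 0.3.

0.3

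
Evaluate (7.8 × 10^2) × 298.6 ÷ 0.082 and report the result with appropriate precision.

(7.8 × 10^2) × 298.6 ÷ 0.082 = 2840341.46341…
Multiplication/division keeps the fewest significant figures: 7.8 × 10^2 → 2 s.f., 298.6 → 4 s.f., 0.082 → 2 s.f.; limit is 2.
Rounded to 2 significant figures: 2.8 × 10^6.

2.8 × 10^6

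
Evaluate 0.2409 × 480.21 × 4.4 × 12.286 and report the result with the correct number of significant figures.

6.3 × 10^3

0.2409 × 480.21 × 4.4 × 12.286 = 6253.6156692…
Multiplication/division keeps the fewest significant figures: 0.2409 → 4 s.f., 480.21 → 5 s.f., 4.4 → 2 s.f., 12.286 → 5 s.f.; limit is 2.
Rounded to 2 significant figures: 6.3 × 10^3.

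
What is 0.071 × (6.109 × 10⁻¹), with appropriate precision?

0.043

0.071 × (6.109 × 10⁻¹) = 0.0433739
Multiplication/division keeps the fewest significant figures: 0.071 → 2 s.f., 6.109 × 10⁻¹ → 4 s.f.; limit is 2.
Rounded to 2 significant figures: 0.043.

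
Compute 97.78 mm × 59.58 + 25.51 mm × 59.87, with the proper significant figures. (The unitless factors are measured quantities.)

7353 mm

97.78 × 59.58 = 5825.7324 → 5826 mm (4 s.f., last digit at the 10^0 place).
25.51 × 59.87 = 1527.2837 → 1527 mm (4 s.f., last digit at the 10^0 place).
Sum: 7353.0161 mm; keep the coarser place, 10^0.
Result: 7353 mm.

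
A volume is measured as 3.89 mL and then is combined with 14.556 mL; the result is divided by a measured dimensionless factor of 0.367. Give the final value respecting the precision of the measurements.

50.3 mL

3.89 mL + 14.556 mL = 18.446 mL; the sum is limited to 2 decimal places (4 s.f.).
Carrying full precision, 18.446 ÷ 0.367 = 50.2615803815… mL; 0.367 has 3 s.f., so the result keeps min(4, 3) = 3 s.f.
Rounded to 3 significant figures: 50.3 mL.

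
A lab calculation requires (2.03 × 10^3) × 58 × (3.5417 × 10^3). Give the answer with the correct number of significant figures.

(2.03 × 10^3) × 58 × (3.5417 × 10^3) = 416999758
Multiplication/division keeps the fewest significant figures: 2.03 × 10^3 → 3 s.f., 58 → 2 s.f., 3.5417 × 10^3 → 5 s.f.; limit is 2.
Rounded to 2 significant figures: 4.2 × 10^8.

4.2 × 10^8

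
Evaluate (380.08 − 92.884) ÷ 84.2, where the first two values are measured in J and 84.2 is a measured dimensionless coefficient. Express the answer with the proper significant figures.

380.08 J − 92.884 J = 287.196 J; the difference is limited to 2 decimal places (5 s.f.).
Carrying full precision, 287.196 ÷ 84.2 = 3.41087885986… J; 84.2 has 3 s.f., so the result keeps min(5, 3) = 3 s.f.
Rounded to 3 significant figures: 3.41 J.

3.41 J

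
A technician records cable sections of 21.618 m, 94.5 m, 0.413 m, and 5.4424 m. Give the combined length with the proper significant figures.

21.618 m + 94.5 m + 0.413 m + 5.4424 m = 121.9734 m.
Addition/subtraction keeps the fewest decimal places: 21.618 → 3 decimal places, 94.5 → 1 decimal place, 0.413 → 3 decimal places, 5.4424 → 4 decimal places; limit is 1.
Rounded to 1 decimal place: 122.0 m.

122.0 m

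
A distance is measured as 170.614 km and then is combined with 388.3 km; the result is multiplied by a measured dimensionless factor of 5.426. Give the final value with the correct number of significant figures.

170.614 km + 388.3 km = 558.914 km; the sum is limited to 1 decimal place (4 s.f.).
Carrying full precision, 558.914 × 5.426 = 3032.667364 km; 5.426 has 4 s.f., so the result keeps min(4, 4) = 4 s.f.
Rounded to 4 significant figures: 3033 km.

3033 km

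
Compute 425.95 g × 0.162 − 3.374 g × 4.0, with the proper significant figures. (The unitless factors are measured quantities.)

56 g

425.95 × 0.162 = 69.0039 → 69.0 g (3 s.f., last digit at the 10^-1 place).
3.374 × 4.0 = 13.496 → 13 g (2 s.f., last digit at the 10^0 place).
Difference: 55.5079 g; keep the coarser place, 10^0.
Result: 56 g.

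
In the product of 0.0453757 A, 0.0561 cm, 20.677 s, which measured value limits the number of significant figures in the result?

0.0453757 A → 6 s.f.; 0.0561 cm → 3 s.f.; 20.677 s → 5 s.f.
The fewest is 3 significant figures, from 0.0561 cm.

0.0561 cm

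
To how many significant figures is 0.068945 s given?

5

0.068945: leading zeros are not significant.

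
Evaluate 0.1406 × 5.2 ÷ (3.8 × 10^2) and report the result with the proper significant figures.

0.1406 × 5.2 ÷ (3.8 × 10^2) = 0.001924
Multiplication/division keeps the fewest significant figures: 0.1406 → 4 s.f., 5.2 → 2 s.f., 3.8 × 10^2 → 2 s.f.; limit is 2.
Rounded to 2 significant figures: 0.0019.

0.0019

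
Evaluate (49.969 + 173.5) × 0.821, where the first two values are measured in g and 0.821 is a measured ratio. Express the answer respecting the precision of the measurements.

49.969 g + 173.5 g = 223.469 g; the sum is limited to 1 decimal place (4 s.f.).
Carrying full precision, 223.469 × 0.821 = 183.468049 g; 0.821 has 3 s.f., so the result keeps min(4, 3) = 3 s.f.
Rounded to 3 significant figures: 183 g.

183 g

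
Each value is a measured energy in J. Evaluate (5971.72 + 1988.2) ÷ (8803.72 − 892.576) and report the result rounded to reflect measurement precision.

5971.72 + 1988.2 = 7959.92, limited to 1 d.p. → 5 s.f.; 8803.72 − 892.576 = 7911.144, limited to 2 d.p. → 6 s.f.
Carrying full precision, 7959.92 ÷ 7911.144 = 1.00616547999…; keep min(5, 6) = 5 s.f.
Rounded to 5 significant figures: 1.0062.

1.0062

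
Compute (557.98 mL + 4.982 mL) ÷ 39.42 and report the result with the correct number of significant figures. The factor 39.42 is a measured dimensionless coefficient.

557.98 mL + 4.982 mL = 562.962 mL; the sum is limited to 2 decimal places (5 s.f.).
Carrying full precision, 562.962 ÷ 39.42 = 14.2811263318… mL; 39.42 has 4 s.f., so the result keeps min(5, 4) = 4 s.f.
Rounded to 4 significant figures: 14.28 mL.

14.28 mL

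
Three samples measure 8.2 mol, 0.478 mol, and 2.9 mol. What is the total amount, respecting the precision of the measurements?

11.6 mol

8.2 mol + 0.478 mol + 2.9 mol = 11.578 mol.
Addition/subtraction keeps the fewest decimal places: 8.2 → 1 decimal place, 0.478 → 3 decimal places, 2.9 → 1 decimal place; limit is 1.
Rounded to 1 decimal place: 11.6 mol.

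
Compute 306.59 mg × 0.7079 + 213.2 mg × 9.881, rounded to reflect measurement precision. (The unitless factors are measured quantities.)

306.59 × 0.7079 = 217.035061 → 217.0 mg (4 s.f., last digit at the 10^-1 place).
213.2 × 9.881 = 2106.6292 → 2107 mg (4 s.f., last digit at the 10^0 place).
Sum: 2323.664261 mg; keep the coarser place, 10^0.
Result: 2324 mg.

2324 mg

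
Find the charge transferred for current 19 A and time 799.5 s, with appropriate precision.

charge transferred = 19 A × 799.5 s = 15190.5 C.
19 has 2 significant figures; 799.5 has 4.
Division/multiplication keeps the fewest: 2 significant figures.
Rounded: 1.5 × 10^4 C.

1.5 × 10^4 C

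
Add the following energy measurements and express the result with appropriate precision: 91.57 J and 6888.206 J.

91.57 J + 6888.206 J = 6979.776 J.
Addition/subtraction keeps the fewest decimal places: 91.57 → 2 decimal places, 6888.206 → 3 decimal places; limit is 2.
Rounded to 2 decimal places: 6.97978 × 10³ J.

6.97978 × 10³ J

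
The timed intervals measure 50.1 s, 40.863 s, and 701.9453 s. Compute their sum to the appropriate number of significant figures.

50.1 s + 40.863 s + 701.9453 s = 792.9083 s.
Addition/subtraction keeps the fewest decimal places: 50.1 → 1 decimal place, 40.863 → 3 decimal places, 701.9453 → 4 decimal places; limit is 1.
Rounded to 1 decimal place: 792.9 s.

792.9 s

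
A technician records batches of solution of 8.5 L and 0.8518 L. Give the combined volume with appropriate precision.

9.4 L

8.5 L + 0.8518 L = 9.3518 L.
Addition/subtraction keeps the fewest decimal places: 8.5 → 1 decimal place, 0.8518 → 4 decimal places; limit is 1.
Rounded to 1 decimal place: 9.4 L.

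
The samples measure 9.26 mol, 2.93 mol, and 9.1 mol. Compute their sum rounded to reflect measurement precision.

9.26 mol + 2.93 mol + 9.1 mol = 21.29 mol.
Addition/subtraction keeps the fewest decimal places: 9.26 → 2 decimal places, 2.93 → 2 decimal places, 9.1 → 1 decimal place; limit is 1.
Rounded to 1 decimal place: 21.3 mol.

21.3 mol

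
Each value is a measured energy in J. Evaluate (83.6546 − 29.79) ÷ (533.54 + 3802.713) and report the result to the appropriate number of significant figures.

83.6546 − 29.79 = 53.8646, limited to 2 d.p. → 4 s.f.; 533.54 + 3802.713 = 4336.253, limited to 2 d.p. → 6 s.f.
Carrying full precision, 53.8646 ÷ 4336.253 = 0.0124219227983…; keep min(4, 6) = 4 s.f.
Rounded to 4 significant figures: 0.01242.

0.01242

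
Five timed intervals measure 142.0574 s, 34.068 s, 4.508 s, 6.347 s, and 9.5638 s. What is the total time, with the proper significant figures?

142.0574 s + 34.068 s + 4.508 s + 6.347 s + 9.5638 s = 196.5442 s.
Addition/subtraction keeps the fewest decimal places: 142.0574 → 4 decimal places, 34.068 → 3 decimal places, 4.508 → 3 decimal places, 6.347 → 3 decimal places, 9.5638 → 4 decimal places; limit is 3.
Rounded to 3 decimal places: 196.544 s.

196.544 s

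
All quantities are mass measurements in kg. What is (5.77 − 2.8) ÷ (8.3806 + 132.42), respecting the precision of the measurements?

5.77 − 2.8 = 2.97, limited to 1 d.p. → 2 s.f.; 8.3806 + 132.42 = 140.8006, limited to 2 d.p. → 5 s.f.
Carrying full precision, 2.97 ÷ 140.8006 = 0.0210936601122…; keep min(2, 5) = 2 s.f.
Rounded to 2 significant figures: 0.021.

0.021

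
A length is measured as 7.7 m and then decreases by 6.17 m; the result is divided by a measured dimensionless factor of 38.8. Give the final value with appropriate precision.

7.7 m − 6.17 m = 1.53 m; the difference is limited to 1 decimal place (2 s.f.).
Carrying full precision, 1.53 ÷ 38.8 = 0.0394329896907… m; 38.8 has 3 s.f., so the result keeps min(2, 3) = 2 s.f.
Rounded to 2 significant figures: 0.039 m.

0.039 m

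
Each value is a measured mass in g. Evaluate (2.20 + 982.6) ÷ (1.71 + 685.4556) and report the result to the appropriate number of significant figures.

1.433

2.20 + 982.6 = 984.80, limited to 1 d.p. → 4 s.f.; 1.71 + 685.4556 = 687.1656, limited to 2 d.p. → 5 s.f.
Carrying full precision, 984.80 ÷ 687.1656 = 1.43313343974…; keep min(4, 5) = 4 s.f.
Rounded to 4 significant figures: 1.433.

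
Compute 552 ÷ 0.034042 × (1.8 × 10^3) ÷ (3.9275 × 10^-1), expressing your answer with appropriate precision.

7.4 × 10^7

552 ÷ 0.034042 × (1.8 × 10^3) ÷ (3.9275 × 10^-1) = 74315657.0247…
Multiplication/division keeps the fewest significant figures: 552 → 3 s.f., 0.034042 → 5 s.f., 1.8 × 10^3 → 2 s.f., 3.9275 × 10^-1 → 5 s.f.; limit is 2.
Rounded to 2 significant figures: 7.4 × 10^7.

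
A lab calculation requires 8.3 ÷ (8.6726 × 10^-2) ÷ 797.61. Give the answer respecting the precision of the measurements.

8.3 ÷ (8.6726 × 10^-2) ÷ 797.61 = 0.119988102627…
Multiplication/division keeps the fewest significant figures: 8.3 → 2 s.f., 8.6726 × 10^-2 → 5 s.f., 797.61 → 5 s.f.; limit is 2.
Rounded to 2 significant figures: 0.12.

0.12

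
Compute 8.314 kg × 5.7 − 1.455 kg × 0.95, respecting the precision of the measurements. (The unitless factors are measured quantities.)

46 kg

8.314 × 5.7 = 47.3898 → 47 kg (2 s.f., last digit at the 10^0 place).
1.455 × 0.95 = 1.38225 → 1.4 kg (2 s.f., last digit at the 10^-1 place).
Difference: 46.00755 kg; keep the coarser place, 10^0.
Result: 46 kg.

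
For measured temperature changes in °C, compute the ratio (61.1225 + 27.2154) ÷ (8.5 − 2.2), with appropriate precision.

14

61.1225 + 27.2154 = 88.3379, limited to 4 d.p. → 6 s.f.; 8.5 − 2.2 = 6.3, limited to 1 d.p. → 2 s.f.
Carrying full precision, 88.3379 ÷ 6.3 = 14.0218888889…; keep min(6, 2) = 2 s.f.
Rounded to 2 significant figures: 14.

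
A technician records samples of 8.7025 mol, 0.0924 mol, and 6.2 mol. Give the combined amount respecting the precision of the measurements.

15.0 mol

8.7025 mol + 0.0924 mol + 6.2 mol = 14.9949 mol.
Addition/subtraction keeps the fewest decimal places: 8.7025 → 4 decimal places, 0.0924 → 4 decimal places, 6.2 → 1 decimal place; limit is 1.
Rounded to 1 decimal place: 15.0 mol.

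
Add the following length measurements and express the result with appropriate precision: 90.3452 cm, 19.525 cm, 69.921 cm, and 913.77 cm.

1093.56 cm

90.3452 cm + 19.525 cm + 69.921 cm + 913.77 cm = 1093.5612 cm.
Addition/subtraction keeps the fewest decimal places: 90.3452 → 4 decimal places, 19.525 → 3 decimal places, 69.921 → 3 decimal places, 913.77 → 2 decimal places; limit is 2.
Rounded to 2 decimal places: 1093.56 cm.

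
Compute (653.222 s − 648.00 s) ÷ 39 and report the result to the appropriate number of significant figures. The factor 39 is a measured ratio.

653.222 s − 648.00 s = 5.222 s; the difference is limited to 2 decimal places (3 s.f.).
Carrying full precision, 5.222 ÷ 39 = 0.133897435897… s; 39 has 2 s.f., so the result keeps min(3, 2) = 2 s.f.
Rounded to 2 significant figures: 0.13 s.

0.13 s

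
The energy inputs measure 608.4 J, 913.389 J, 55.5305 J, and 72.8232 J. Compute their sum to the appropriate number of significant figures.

608.4 J + 913.389 J + 55.5305 J + 72.8232 J = 1650.1427 J.
Addition/subtraction keeps the fewest decimal places: 608.4 → 1 decimal place, 913.389 → 3 decimal places, 55.5305 → 4 decimal places, 72.8232 → 4 decimal places; limit is 1.
Rounded to 1 decimal place: 1650.1 J.

1650.1 J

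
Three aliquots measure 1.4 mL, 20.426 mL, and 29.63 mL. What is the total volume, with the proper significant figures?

1.4 mL + 20.426 mL + 29.63 mL = 51.456 mL.
Addition/subtraction keeps the fewest decimal places: 1.4 → 1 decimal place, 20.426 → 3 decimal places, 29.63 → 2 decimal places; limit is 1.
Rounded to 1 decimal place: 51.5 mL.

51.5 mL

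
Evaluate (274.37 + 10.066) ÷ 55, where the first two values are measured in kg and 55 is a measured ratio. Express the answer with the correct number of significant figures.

5.2 kg

274.37 kg + 10.066 kg = 284.436 kg; the sum is limited to 2 decimal places (5 s.f.).
Carrying full precision, 284.436 ÷ 55 = 5.17156363636… kg; 55 has 2 s.f., so the result keeps min(5, 2) = 2 s.f.
Rounded to 2 significant figures: 5.2 kg.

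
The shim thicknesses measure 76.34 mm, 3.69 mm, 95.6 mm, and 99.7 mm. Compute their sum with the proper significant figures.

2.753 × 10^2 mm

76.34 mm + 3.69 mm + 95.6 mm + 99.7 mm = 275.33 mm.
Addition/subtraction keeps the fewest decimal places: 76.34 → 2 decimal places, 3.69 → 2 decimal places, 95.6 → 1 decimal place, 99.7 → 1 decimal place; limit is 1.
Rounded to 1 decimal place: 2.753 × 10^2 mm.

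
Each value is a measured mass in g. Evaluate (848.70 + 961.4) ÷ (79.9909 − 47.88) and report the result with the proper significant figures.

56.37

848.70 + 961.4 = 1810.10, limited to 1 d.p. → 5 s.f.; 79.9909 − 47.88 = 32.1109, limited to 2 d.p. → 4 s.f.
Carrying full precision, 1810.10 ÷ 32.1109 = 56.3702667941…; keep min(5, 4) = 4 s.f.
Rounded to 4 significant figures: 56.37.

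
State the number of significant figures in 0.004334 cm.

4

0.004334: leading zeros are not significant.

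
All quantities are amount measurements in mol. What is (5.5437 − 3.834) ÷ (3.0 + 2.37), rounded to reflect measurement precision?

0.32

5.5437 − 3.834 = 1.7097, limited to 3 d.p. → 4 s.f.; 3.0 + 2.37 = 5.37, limited to 1 d.p. → 2 s.f.
Carrying full precision, 1.7097 ÷ 5.37 = 0.318379888268…; keep min(4, 2) = 2 s.f.
Rounded to 2 significant figures: 0.32.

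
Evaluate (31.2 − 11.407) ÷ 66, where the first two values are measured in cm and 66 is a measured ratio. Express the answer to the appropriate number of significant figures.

31.2 cm − 11.407 cm = 19.793 cm; the difference is limited to 1 decimal place (3 s.f.).
Carrying full precision, 19.793 ÷ 66 = 0.299893939394… cm; 66 has 2 s.f., so the result keeps min(3, 2) = 2 s.f.
Rounded to 2 significant figures: 0.30 cm.

0.30 cm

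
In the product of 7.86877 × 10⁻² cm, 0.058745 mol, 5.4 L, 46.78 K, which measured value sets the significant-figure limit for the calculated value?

7.86877 × 10⁻² cm → 6 s.f.; 0.058745 mol → 5 s.f.; 5.4 L → 2 s.f.; 46.78 K → 4 s.f.
The fewest is 2 significant figures, from 5.4 L.

5.4 L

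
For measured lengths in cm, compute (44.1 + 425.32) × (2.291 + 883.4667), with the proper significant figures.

44.1 + 425.32 = 469.42, limited to 1 d.p. → 4 s.f.; 2.291 + 883.4667 = 885.7577, limited to 3 d.p. → 6 s.f.
Carrying full precision, 469.42 × 885.7577 = 415792.379534; keep min(4, 6) = 4 s.f.
Rounded to 4 significant figures: 4.158 × 10⁵ cm².

4.158 × 10⁵ cm²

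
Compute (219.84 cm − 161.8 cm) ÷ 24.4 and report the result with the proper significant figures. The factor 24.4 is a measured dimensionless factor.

219.84 cm − 161.8 cm = 58.04 cm; the difference is limited to 1 decimal place (3 s.f.).
Carrying full precision, 58.04 ÷ 24.4 = 2.37868852459… cm; 24.4 has 3 s.f., so the result keeps min(3, 3) = 3 s.f.
Rounded to 3 significant figures: 2.38 cm.

2.38 cm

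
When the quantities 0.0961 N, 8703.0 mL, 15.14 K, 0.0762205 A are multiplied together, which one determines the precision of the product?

0.0961 N → 3 s.f.; 8703.0 mL → 5 s.f.; 15.14 K → 4 s.f.; 0.0762205 A → 6 s.f.
The fewest is 3 significant figures, from 0.0961 N.

0.0961 N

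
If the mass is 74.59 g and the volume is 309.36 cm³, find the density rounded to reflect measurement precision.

0.2411 g/cm³

density = 74.59 g ÷ 309.36 cm³ = 0.241110680114… g/cm³.
74.59 has 4 significant figures; 309.36 has 5.
Division/multiplication keeps the fewest: 4 significant figures.
Rounded: 0.2411 g/cm³.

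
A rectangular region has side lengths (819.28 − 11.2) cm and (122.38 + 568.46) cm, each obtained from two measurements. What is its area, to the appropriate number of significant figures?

819.28 − 11.2 = 808.08, limited to 1 d.p. → 4 s.f.; 122.38 + 568.46 = 690.84, limited to 2 d.p. → 5 s.f.
Carrying full precision, 808.08 × 690.84 = 558253.9872; keep min(4, 5) = 4 s.f.
Rounded to 4 significant figures: 5.583 × 10⁵ cm².

5.583 × 10⁵ cm²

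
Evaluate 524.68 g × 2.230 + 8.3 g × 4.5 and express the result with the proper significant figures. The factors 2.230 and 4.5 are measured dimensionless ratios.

524.68 × 2.230 = 1170.0364 → 1.170 × 10³ g (4 s.f., last digit at the 10^0 place).
8.3 × 4.5 = 37.35 → 37 g (2 s.f., last digit at the 10^0 place).
Sum: 1207.3864 g; keep the coarser place, 10^0.
Result: 1207 g.

1207 g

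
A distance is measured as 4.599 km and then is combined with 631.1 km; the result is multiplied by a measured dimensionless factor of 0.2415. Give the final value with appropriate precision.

153.5 km

4.599 km + 631.1 km = 635.699 km; the sum is limited to 1 decimal place (4 s.f.).
Carrying full precision, 635.699 × 0.2415 = 153.5213085 km; 0.2415 has 4 s.f., so the result keeps min(4, 4) = 4 s.f.
Rounded to 4 significant figures: 153.5 km.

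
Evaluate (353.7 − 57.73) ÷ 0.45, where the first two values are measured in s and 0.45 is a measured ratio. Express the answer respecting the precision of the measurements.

6.6 × 10^2 s

353.7 s − 57.73 s = 295.97 s; the difference is limited to 1 decimal place (4 s.f.).
Carrying full precision, 295.97 ÷ 0.45 = 657.711111111… s; 0.45 has 2 s.f., so the result keeps min(4, 2) = 2 s.f.
Rounded to 2 significant figures: 6.6 × 10^2 s.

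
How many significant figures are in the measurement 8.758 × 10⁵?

4

8.758 × 10⁵: in scientific notation every digit of the coefficient is significant.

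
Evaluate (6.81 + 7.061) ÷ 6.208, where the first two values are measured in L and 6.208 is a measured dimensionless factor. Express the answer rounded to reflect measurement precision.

6.81 L + 7.061 L = 13.871 L; the sum is limited to 2 decimal places (4 s.f.).
Carrying full precision, 13.871 ÷ 6.208 = 2.234375 L; 6.208 has 4 s.f., so the result keeps min(4, 4) = 4 s.f.
Rounded to 4 significant figures: 2.234 L.

2.234 L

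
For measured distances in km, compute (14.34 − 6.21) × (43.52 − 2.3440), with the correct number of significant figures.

14.34 − 6.21 = 8.13, limited to 2 d.p. → 3 s.f.; 43.52 − 2.3440 = 41.1760, limited to 2 d.p. → 4 s.f.
Carrying full precision, 8.13 × 41.1760 = 334.76088; keep min(3, 4) = 3 s.f.
Rounded to 3 significant figures: 335 km².

335 km²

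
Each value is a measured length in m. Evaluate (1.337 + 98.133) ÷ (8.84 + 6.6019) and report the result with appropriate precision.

1.337 + 98.133 = 99.470, limited to 3 d.p. → 5 s.f.; 8.84 + 6.6019 = 15.4419, limited to 2 d.p. → 4 s.f.
Carrying full precision, 99.470 ÷ 15.4419 = 6.44156483334…; keep min(5, 4) = 4 s.f.
Rounded to 4 significant figures: 6.442.

6.442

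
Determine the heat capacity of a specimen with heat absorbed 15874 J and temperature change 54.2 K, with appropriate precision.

293 J/K

heat capacity = 15874 J ÷ 54.2 K = 292.878228782… J/K.
15874 has 5 significant figures; 54.2 has 3.
Division/multiplication keeps the fewest: 3 significant figures.
Rounded: 293 J/K.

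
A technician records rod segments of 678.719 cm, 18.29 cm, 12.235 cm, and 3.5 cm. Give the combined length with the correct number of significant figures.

712.7 cm

678.719 cm + 18.29 cm + 12.235 cm + 3.5 cm = 712.744 cm.
Addition/subtraction keeps the fewest decimal places: 678.719 → 3 decimal places, 18.29 → 2 decimal places, 12.235 → 3 decimal places, 3.5 → 1 decimal place; limit is 1.
Rounded to 1 decimal place: 712.7 cm.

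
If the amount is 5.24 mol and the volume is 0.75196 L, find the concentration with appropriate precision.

concentration = 5.24 mol ÷ 0.75196 L = 6.96845576892… mol/L.
5.24 has 3 significant figures; 0.75196 has 5.
Division/multiplication keeps the fewest: 3 significant figures.
Rounded: 6.97 mol/L.

6.97 mol/L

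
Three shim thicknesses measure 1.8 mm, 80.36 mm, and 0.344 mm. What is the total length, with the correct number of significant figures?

1.8 mm + 80.36 mm + 0.344 mm = 82.504 mm.
Addition/subtraction keeps the fewest decimal places: 1.8 → 1 decimal place, 80.36 → 2 decimal places, 0.344 → 3 decimal places; limit is 1.
Rounded to 1 decimal place: 82.5 mm.

82.5 mm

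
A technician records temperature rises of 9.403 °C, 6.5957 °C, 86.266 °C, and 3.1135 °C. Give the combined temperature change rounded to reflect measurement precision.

9.403 °C + 6.5957 °C + 86.266 °C + 3.1135 °C = 105.3782 °C.
Addition/subtraction keeps the fewest decimal places: 9.403 → 3 decimal places, 6.5957 → 4 decimal places, 86.266 → 3 decimal places, 3.1135 → 4 decimal places; limit is 3.
Rounded to 3 decimal places: 105.378 °C.

105.378 °C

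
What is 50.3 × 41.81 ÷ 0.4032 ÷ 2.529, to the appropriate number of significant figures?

50.3 × 41.81 ÷ 0.4032 ÷ 2.529 = 2062.42801754…
Multiplication/division keeps the fewest significant figures: 50.3 → 3 s.f., 41.81 → 4 s.f., 0.4032 → 4 s.f., 2.529 → 4 s.f.; limit is 3.
Rounded to 3 significant figures: 2.06 × 10^3.

2.06 × 10^3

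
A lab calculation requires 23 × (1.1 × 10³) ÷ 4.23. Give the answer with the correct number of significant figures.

6.0 × 10³

23 × (1.1 × 10³) ÷ 4.23 = 5981.08747045…
Multiplication/division keeps the fewest significant figures: 23 → 2 s.f., 1.1 × 10³ → 2 s.f., 4.23 → 3 s.f.; limit is 2.
Rounded to 2 significant figures: 6.0 × 10³.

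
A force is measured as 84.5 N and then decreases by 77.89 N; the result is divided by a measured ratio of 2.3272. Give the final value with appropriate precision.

2.8 N

84.5 N − 77.89 N = 6.61 N; the difference is limited to 1 decimal place (2 s.f.).
Carrying full precision, 6.61 ÷ 2.3272 = 2.8403231351… N; 2.3272 has 5 s.f., so the result keeps min(2, 5) = 2 s.f.
Rounded to 2 significant figures: 2.8 N.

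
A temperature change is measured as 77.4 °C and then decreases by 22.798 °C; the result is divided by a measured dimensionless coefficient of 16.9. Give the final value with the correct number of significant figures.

3.23 °C

77.4 °C − 22.798 °C = 54.602 °C; the difference is limited to 1 decimal place (3 s.f.).
Carrying full precision, 54.602 ÷ 16.9 = 3.23088757396… °C; 16.9 has 3 s.f., so the result keeps min(3, 3) = 3 s.f.
Rounded to 3 significant figures: 3.23 °C.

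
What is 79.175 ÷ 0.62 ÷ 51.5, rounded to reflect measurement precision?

2.5

79.175 ÷ 0.62 ÷ 51.5 = 2.47964296899…
Multiplication/division keeps the fewest significant figures: 79.175 → 5 s.f., 0.62 → 2 s.f., 51.5 → 3 s.f.; limit is 2.
Rounded to 2 significant figures: 2.5.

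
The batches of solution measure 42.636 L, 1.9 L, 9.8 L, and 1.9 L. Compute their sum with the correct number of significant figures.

56.2 L

42.636 L + 1.9 L + 9.8 L + 1.9 L = 56.236 L.
Addition/subtraction keeps the fewest decimal places: 42.636 → 3 decimal places, 1.9 → 1 decimal place, 9.8 → 1 decimal place, 1.9 → 1 decimal place; limit is 1.
Rounded to 1 decimal place: 56.2 L.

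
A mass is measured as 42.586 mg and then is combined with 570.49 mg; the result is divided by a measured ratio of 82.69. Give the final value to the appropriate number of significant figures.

42.586 mg + 570.49 mg = 613.076 mg; the sum is limited to 2 decimal places (5 s.f.).
Carrying full precision, 613.076 ÷ 82.69 = 7.41414923207… mg; 82.69 has 4 s.f., so the result keeps min(5, 4) = 4 s.f.
Rounded to 4 significant figures: 7.414 mg.

7.414 mg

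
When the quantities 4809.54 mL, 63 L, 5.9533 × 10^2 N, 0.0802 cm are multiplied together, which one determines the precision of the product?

4809.54 mL → 6 s.f.; 63 L → 2 s.f.; 5.9533 × 10^2 N → 5 s.f.; 0.0802 cm → 3 s.f.
The fewest is 2 significant figures, from 63 L.

63 L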